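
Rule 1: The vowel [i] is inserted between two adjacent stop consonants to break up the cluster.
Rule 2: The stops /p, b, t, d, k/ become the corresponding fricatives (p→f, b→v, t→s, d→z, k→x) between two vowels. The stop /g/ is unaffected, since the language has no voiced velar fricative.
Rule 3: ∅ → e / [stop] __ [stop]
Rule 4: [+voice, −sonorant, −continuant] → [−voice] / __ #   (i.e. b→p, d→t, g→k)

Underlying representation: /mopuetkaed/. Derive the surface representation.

mofuesixaet

Rule 1 (stop-cluster i-epenthesis): /t/ and /k/ form a stop–stop cluster, so [i] is inserted between them. /mopuetkaed/ → mopuetikaed.
Rule 2 (intervocalic spirantization): /p/ is a stop between vowels /o/ and /u/, so it spirantizes to the fricative [f]. /t/ is a stop between vowels /e/ and /i/, so it spirantizes to the fricative [s]. /k/ is a stop between vowels /i/ and /a/, so it spirantizes to the fricative [x]. /mopuetikaed/ → mofuesixaed.
Rule 3 (stop-cluster e-epenthesis): no segment meets the environment; /mofuesixaed/ is unchanged.
Rule 4 (final devoicing): /d/ is a voiced stop in word-final position, so it devoices to [t]. /mofuesixaed/ → mofuesixaet.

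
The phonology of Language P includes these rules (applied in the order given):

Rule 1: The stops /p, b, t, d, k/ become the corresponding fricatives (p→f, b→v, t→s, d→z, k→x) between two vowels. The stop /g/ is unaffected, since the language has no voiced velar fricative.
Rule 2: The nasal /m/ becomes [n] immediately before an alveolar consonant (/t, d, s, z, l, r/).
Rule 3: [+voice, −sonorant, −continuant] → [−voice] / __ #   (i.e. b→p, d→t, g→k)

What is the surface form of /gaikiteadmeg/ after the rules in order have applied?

gaixiseadmek

Rule 1 (intervocalic spirantization): /k/ is a stop between vowels /i/ and /i/, so it spirantizes to the fricative [x]. /t/ is a stop between vowels /i/ and /e/, so it spirantizes to the fricative [s]. /gaikiteadmeg/ → gaixiseadmeg.
Rule 2 (nasal place assimilation): no segment meets the environment; /gaixiseadmeg/ is unchanged.
Rule 3 (final devoicing): /g/ is a voiced stop in word-final position, so it devoices to [k]. /gaixiseadmeg/ → gaixiseadmek.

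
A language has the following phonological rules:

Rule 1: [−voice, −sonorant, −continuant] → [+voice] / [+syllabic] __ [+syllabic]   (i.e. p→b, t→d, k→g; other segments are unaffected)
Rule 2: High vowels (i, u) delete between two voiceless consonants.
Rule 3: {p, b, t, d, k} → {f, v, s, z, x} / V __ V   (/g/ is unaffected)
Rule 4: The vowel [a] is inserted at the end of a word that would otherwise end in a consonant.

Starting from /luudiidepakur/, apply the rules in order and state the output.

luuziizevagura

Rule 1 (intervocalic voicing): /p/ is a voiceless stop between vowels /e/ and /a/, so it voices to [b]. /k/ is a voiceless stop between vowels /a/ and /u/, so it voices to [g]. /luudiidepakur/ → luudiidebagur.
Rule 2 (high vowel syncope): no segment meets the environment; /luudiidebagur/ is unchanged.
Rule 3 (intervocalic spirantization): /d/ is a stop between vowels /u/ and /i/, so it spirantizes to the fricative [z]. /d/ is a stop between vowels /i/ and /e/, so it spirantizes to the fricative [z]. /b/ is a stop between vowels /e/ and /a/, so it spirantizes to the fricative [v]. /luudiidebagur/ → luuziizevagur.
Rule 4 (final a-epenthesis): the form ends in the consonant /r/, so [a] is inserted word-finally. /luuziizevagur/ → luuziizevagura.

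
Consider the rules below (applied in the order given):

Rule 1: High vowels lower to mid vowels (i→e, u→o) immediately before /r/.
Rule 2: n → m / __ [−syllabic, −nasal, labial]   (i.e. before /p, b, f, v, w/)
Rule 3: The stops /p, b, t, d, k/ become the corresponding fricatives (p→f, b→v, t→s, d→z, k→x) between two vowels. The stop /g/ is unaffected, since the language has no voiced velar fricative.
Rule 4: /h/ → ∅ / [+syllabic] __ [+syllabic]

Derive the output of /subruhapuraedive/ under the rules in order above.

subruaforaezive

Rule 1 (pre-rhotic lowering): /u/ is a high vowel immediately before /r/, so it lowers to [o]. /subruhapuraedive/ → subruhaporaedive.
Rule 2 (nasal place assimilation): no segment meets the environment; /subruhaporaedive/ is unchanged.
Rule 3 (intervocalic spirantization): /p/ is a stop between vowels /a/ and /o/, so it spirantizes to the fricative [f]. /d/ is a stop between vowels /e/ and /i/, so it spirantizes to the fricative [z]. /subruhaporaedive/ → subruhaforaezive.
Rule 4 (intervocalic h-deletion): /h/ occurs between vowels /u/ and /a/, so it deletes. /subruhaforaezive/ → subruaforaezive.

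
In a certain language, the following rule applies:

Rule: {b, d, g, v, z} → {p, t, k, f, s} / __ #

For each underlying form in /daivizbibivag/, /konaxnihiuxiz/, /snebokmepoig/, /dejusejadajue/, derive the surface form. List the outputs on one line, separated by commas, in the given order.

daivizbibivak, konaxnihiuxis, snebokmepoik, dejusejadajue

/daivizbibivag/: /g/ is a voiced obstruent in word-final position, so it devoices to [k]. → [daivizbibivak].
/konaxnihiuxiz/: /z/ is a voiced obstruent in word-final position, so it devoices to [s]. → [konaxnihiuxis].
/snebokmepoig/: /g/ is a voiced obstruent in word-final position, so it devoices to [k]. → [snebokmepoik].
/dejusejadajue/: the rule's environment is not met; surfaces unchanged as [dejusejadajue].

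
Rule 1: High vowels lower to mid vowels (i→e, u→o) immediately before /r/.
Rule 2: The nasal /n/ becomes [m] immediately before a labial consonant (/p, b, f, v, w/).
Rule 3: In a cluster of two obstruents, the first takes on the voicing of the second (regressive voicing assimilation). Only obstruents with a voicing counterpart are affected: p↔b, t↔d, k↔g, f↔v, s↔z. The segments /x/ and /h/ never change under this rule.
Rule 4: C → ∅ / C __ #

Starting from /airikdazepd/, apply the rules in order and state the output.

aerigdazeb

Rule 1 (pre-rhotic lowering): /i/ is a high vowel immediately before /r/, so it lowers to [e]. /airikdazepd/ → aerikdazepd.
Rule 2 (nasal place assimilation): no segment meets the environment; /aerikdazepd/ is unchanged.
Rule 3 (regressive voicing assimilation): /k/ precedes the voiced obstruent /d/, so it voices to [g] by assimilation. /p/ precedes the voiced obstruent /d/, so it voices to [b] by assimilation. /aerikdazepd/ → aerigdazebd.
Rule 4 (final cluster simplification): /d/ is the second consonant of a word-final cluster /bd/, so it deletes. /aerigdazebd/ → aerigdazeb.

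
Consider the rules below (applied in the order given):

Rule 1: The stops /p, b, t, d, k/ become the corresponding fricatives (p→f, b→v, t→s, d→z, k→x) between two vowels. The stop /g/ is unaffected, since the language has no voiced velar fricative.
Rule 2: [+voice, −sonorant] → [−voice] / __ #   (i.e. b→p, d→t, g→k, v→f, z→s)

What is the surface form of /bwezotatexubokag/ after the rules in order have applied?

Rule 1 (intervocalic spirantization): /t/ is a stop between vowels /o/ and /a/, so it spirantizes to the fricative [s]. /t/ is a stop between vowels /a/ and /e/, so it spirantizes to the fricative [s]. /b/ is a stop between vowels /u/ and /o/, so it spirantizes to the fricative [v]. /k/ is a stop between vowels /o/ and /a/, so it spirantizes to the fricative [x]. /bwezotatexubokag/ → bwezosasexuvoxag.
Rule 2 (final devoicing): /g/ is a voiced obstruent in word-final position, so it devoices to [k]. /bwezosasexuvoxag/ → bwezosasexuvoxak.

bwezosasexuvoxak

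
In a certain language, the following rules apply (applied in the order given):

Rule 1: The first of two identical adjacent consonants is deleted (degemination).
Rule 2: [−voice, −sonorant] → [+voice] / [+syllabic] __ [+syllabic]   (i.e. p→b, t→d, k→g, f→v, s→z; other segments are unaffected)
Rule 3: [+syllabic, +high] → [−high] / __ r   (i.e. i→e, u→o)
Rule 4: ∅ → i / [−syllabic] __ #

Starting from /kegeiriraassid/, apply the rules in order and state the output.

Rule 1 (degemination): /ss/ is a geminate; the first /s/ deletes. /kegeiriraassid/ → kegeiriraasid.
Rule 2 (intervocalic voicing): /s/ is a voiceless obstruent between vowels /a/ and /i/, so it voices to [z]. /kegeiriraasid/ → kegeiriraazid.
Rule 3 (pre-rhotic lowering): /i/ is a high vowel immediately before /r/, so it lowers to [e]. /i/ is a high vowel immediately before /r/, so it lowers to [e]. /kegeiriraazid/ → kegeereraazid.
Rule 4 (final i-epenthesis): the form ends in the consonant /d/, so [i] is inserted word-finally. /kegeereraazid/ → kegeereraazidi.

kegeereraazidi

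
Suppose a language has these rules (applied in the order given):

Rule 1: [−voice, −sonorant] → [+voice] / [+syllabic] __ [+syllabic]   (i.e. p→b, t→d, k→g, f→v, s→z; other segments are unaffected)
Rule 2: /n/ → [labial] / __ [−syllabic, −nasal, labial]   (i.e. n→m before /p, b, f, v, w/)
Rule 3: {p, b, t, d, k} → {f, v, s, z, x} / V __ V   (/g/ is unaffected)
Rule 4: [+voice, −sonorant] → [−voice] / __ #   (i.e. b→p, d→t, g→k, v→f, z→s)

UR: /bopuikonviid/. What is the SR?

Rule 1 (intervocalic voicing): /p/ is a voiceless obstruent between vowels /o/ and /u/, so it voices to [b]. /k/ is a voiceless obstruent between vowels /i/ and /o/, so it voices to [g]. /bopuikonviid/ → bobuigonviid.
Rule 2 (nasal place assimilation): /n/ precedes the labial consonant /v/, so it assimilates in place to [m]. /bobuigonviid/ → bobuigomviid.
Rule 3 (intervocalic spirantization): /b/ is a stop between vowels /o/ and /u/, so it spirantizes to the fricative [v]. /bobuigomviid/ → bovuigomviid.
Rule 4 (final devoicing): /d/ is a voiced obstruent in word-final position, so it devoices to [t]. /bovuigomviid/ → bovuigomviit.

bovuigomviit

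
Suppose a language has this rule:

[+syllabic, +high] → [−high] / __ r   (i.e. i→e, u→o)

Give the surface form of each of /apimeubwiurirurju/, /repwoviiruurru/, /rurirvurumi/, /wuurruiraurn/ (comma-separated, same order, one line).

/apimeubwiurirurju/: /u/ is a high vowel immediately before /r/, so it lowers to [o]. /i/ is a high vowel immediately before /r/, so it lowers to [e]. /u/ is a high vowel immediately before /r/, so it lowers to [o]. → [apimeubwiorerorju].
/repwoviiruurru/: /i/ is a high vowel immediately before /r/, so it lowers to [e]. /u/ is a high vowel immediately before /r/, so it lowers to [o]. → [repwovieruorru].
/rurirvurumi/: /u/ is a high vowel immediately before /r/, so it lowers to [o]. /i/ is a high vowel immediately before /r/, so it lowers to [e]. /u/ is a high vowel immediately before /r/, so it lowers to [o]. → [rorervorumi].
/wuurruiraurn/: /u/ is a high vowel immediately before /r/, so it lowers to [o]. /i/ is a high vowel immediately before /r/, so it lowers to [e]. /u/ is a high vowel immediately before /r/, so it lowers to [o]. → [wuorrueraorn].

apimeubwiorerorju, repwovieruorru, rorervorumi, wuorrueraorn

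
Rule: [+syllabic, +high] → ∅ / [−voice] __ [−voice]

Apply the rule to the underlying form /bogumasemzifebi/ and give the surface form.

No segment of /bogumasemzifebi/ meets the structural description of the rule, so the form surfaces unchanged.

bogumasemzifebi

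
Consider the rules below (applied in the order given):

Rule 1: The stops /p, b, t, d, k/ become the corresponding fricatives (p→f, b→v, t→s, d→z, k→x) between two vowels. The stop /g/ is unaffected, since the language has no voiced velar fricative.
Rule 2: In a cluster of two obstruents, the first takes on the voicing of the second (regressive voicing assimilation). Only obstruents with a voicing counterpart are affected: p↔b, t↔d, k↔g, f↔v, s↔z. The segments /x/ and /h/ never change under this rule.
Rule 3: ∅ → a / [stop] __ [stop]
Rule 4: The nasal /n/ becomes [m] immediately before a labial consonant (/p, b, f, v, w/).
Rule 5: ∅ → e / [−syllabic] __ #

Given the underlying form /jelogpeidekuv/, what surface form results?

Rule 1 (intervocalic spirantization): /d/ is a stop between vowels /i/ and /e/, so it spirantizes to the fricative [z]. /k/ is a stop between vowels /e/ and /u/, so it spirantizes to the fricative [x]. /jelogpeidekuv/ → jelogpeizexuv.
Rule 2 (regressive voicing assimilation): /g/ precedes the voiceless obstruent /p/, so it devoices to [k] by assimilation. /jelogpeizexuv/ → jelokpeizexuv.
Rule 3 (stop-cluster a-epenthesis): /k/ and /p/ form a stop–stop cluster, so [a] is inserted between them. /jelokpeizexuv/ → jelokapeizexuv.
Rule 4 (nasal place assimilation): no segment meets the environment; /jelokapeizexuv/ is unchanged.
Rule 5 (final e-epenthesis): the form ends in the consonant /v/, so [e] is inserted word-finally. /jelokapeizexuv/ → jelokapeizexuve.

jelokapeizexuve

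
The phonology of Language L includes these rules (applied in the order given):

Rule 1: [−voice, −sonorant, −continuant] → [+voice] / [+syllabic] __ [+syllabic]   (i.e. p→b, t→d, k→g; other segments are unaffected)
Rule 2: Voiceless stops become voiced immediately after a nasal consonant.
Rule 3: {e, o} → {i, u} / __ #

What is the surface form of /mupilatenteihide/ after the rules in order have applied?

Rule 1 (intervocalic voicing): /p/ is a voiceless stop between vowels /u/ and /i/, so it voices to [b]. /t/ is a voiceless stop between vowels /a/ and /e/, so it voices to [d]. /mupilatenteihide/ → mubiladenteihide.
Rule 2 (post-nasal voicing): /t/ is a voiceless stop immediately after the nasal /n/, so it voices to [d]. /mubiladenteihide/ → mubiladendeihide.
Rule 3 (final vowel raising): /e/ is a mid vowel in word-final position, so it raises to [i]. /mubiladendeihide/ → mubiladendeihidi.

mubiladendeihidi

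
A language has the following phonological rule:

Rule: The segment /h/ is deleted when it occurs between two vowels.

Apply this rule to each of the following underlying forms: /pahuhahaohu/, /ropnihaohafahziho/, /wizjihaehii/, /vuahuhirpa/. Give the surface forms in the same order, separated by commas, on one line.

pauaaou, ropniaoafahzio, wizjiaeii, vuauirpa

/pahuhahaohu/: /h/ occurs between vowels /a/ and /u/, so it deletes. /h/ occurs between vowels /u/ and /a/, so it deletes. /h/ occurs between vowels /a/ and /a/, so it deletes. /h/ occurs between vowels /o/ and /u/, so it deletes. → [pauaaou].
/ropnihaohafahziho/: /h/ occurs between vowels /i/ and /a/, so it deletes. /h/ occurs between vowels /o/ and /a/, so it deletes. /h/ occurs between vowels /i/ and /o/, so it deletes. → [ropniaoafahzio].
/wizjihaehii/: /h/ occurs between vowels /i/ and /a/, so it deletes. /h/ occurs between vowels /e/ and /i/, so it deletes. → [wizjiaeii].
/vuahuhirpa/: /h/ occurs between vowels /a/ and /u/, so it deletes. /h/ occurs between vowels /u/ and /i/, so it deletes. → [vuauirpa].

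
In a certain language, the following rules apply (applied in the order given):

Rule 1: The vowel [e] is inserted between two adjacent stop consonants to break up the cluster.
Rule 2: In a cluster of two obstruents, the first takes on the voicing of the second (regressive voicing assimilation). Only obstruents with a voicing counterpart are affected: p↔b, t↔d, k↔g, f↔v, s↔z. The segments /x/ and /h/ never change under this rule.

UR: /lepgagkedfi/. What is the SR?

Rule 1 (stop-cluster e-epenthesis): /p/ and /g/ form a stop–stop cluster, so [e] is inserted between them. /g/ and /k/ form a stop–stop cluster, so [e] is inserted between them. /lepgagkedfi/ → lepegagekedfi.
Rule 2 (regressive voicing assimilation): /d/ precedes the voiceless obstruent /f/, so it devoices to [t] by assimilation. /lepegagekedfi/ → lepegageketfi.

lepegageketfi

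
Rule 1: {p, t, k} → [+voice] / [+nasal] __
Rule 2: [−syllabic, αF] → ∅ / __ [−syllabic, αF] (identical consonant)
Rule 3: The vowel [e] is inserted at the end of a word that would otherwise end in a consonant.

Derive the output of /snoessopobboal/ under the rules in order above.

Rule 1 (post-nasal voicing): no segment meets the environment; /snoessopobboal/ is unchanged.
Rule 2 (degemination): /ss/ is a geminate; the first /s/ deletes. /bb/ is a geminate; the first /b/ deletes. /snoessopobboal/ → snoesopoboal.
Rule 3 (final e-epenthesis): the form ends in the consonant /l/, so [e] is inserted word-finally. /snoesopoboal/ → snoesopoboale.

snoesopoboale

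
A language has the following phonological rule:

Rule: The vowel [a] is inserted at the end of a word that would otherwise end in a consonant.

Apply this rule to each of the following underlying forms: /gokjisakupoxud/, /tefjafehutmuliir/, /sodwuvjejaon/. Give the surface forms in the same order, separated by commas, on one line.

gokjisakupoxuda, tefjafehutmuliira, sodwuvjejaona

/gokjisakupoxud/: the form ends in the consonant /d/, so [a] is inserted word-finally. → [gokjisakupoxuda].
/tefjafehutmuliir/: the form ends in the consonant /r/, so [a] is inserted word-finally. → [tefjafehutmuliira].
/sodwuvjejaon/: the form ends in the consonant /n/, so [a] is inserted word-finally. → [sodwuvjejaona].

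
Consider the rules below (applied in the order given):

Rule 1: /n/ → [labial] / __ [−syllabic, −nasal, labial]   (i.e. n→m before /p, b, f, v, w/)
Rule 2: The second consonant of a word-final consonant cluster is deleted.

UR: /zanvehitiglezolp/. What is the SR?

zamvehitiglezol

Rule 1 (nasal place assimilation): /n/ precedes the labial consonant /v/, so it assimilates in place to [m]. /zanvehitiglezolp/ → zamvehitiglezolp.
Rule 2 (final cluster simplification): /p/ is the second consonant of a word-final cluster /lp/, so it deletes. /zamvehitiglezolp/ → zamvehitiglezol.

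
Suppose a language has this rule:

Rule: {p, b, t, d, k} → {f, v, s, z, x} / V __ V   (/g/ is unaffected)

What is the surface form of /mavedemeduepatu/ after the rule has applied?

mavezemezuefasu

/d/ is a stop between vowels /e/ and /e/, so it spirantizes to the fricative [z].
/d/ is a stop between vowels /e/ and /u/, so it spirantizes to the fricative [z].
/p/ is a stop between vowels /e/ and /a/, so it spirantizes to the fricative [f].
/t/ is a stop between vowels /a/ and /u/, so it spirantizes to the fricative [s].
Surface form: [mavezemezuefasu].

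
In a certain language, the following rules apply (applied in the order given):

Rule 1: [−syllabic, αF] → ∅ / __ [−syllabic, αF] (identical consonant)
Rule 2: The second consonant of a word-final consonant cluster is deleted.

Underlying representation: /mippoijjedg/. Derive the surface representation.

Rule 1 (degemination): /pp/ is a geminate; the first /p/ deletes. /jj/ is a geminate; the first /j/ deletes. /mippoijjedg/ → mipoijedg.
Rule 2 (final cluster simplification): /g/ is the second consonant of a word-final cluster /dg/, so it deletes. /mipoijedg/ → mipoijed.

mipoijed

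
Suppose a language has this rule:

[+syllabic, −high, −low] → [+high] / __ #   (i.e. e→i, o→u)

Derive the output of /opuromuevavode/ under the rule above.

opuromuevavodi

/e/ is a mid vowel in word-final position, so it raises to [i].
Surface form: [opuromuevavodi].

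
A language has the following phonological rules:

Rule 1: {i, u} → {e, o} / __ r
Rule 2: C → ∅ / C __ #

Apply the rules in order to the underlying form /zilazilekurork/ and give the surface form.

zilazilekoror

Rule 1 (pre-rhotic lowering): /u/ is a high vowel immediately before /r/, so it lowers to [o]. /zilazilekurork/ → zilazilekorork.
Rule 2 (final cluster simplification): /k/ is the second consonant of a word-final cluster /rk/, so it deletes. /zilazilekorork/ → zilazilekoror.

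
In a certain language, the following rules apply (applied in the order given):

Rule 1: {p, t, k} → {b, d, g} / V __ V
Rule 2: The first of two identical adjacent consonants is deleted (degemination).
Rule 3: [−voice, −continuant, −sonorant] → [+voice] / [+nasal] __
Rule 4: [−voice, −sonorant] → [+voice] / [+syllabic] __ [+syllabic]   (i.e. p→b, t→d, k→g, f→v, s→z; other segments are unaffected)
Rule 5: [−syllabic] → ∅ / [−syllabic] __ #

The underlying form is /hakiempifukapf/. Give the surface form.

hagiembivugap

Rule 1 (intervocalic voicing): /k/ is a voiceless stop between vowels /a/ and /i/, so it voices to [g]. /k/ is a voiceless stop between vowels /u/ and /a/, so it voices to [g]. /hakiempifukapf/ → hagiempifugapf.
Rule 2 (degemination): no segment meets the environment; /hagiempifugapf/ is unchanged.
Rule 3 (post-nasal voicing): /p/ is a voiceless stop immediately after the nasal /m/, so it voices to [b]. /hagiempifugapf/ → hagiembifugapf.
Rule 4 (intervocalic voicing): /f/ is a voiceless obstruent between vowels /i/ and /u/, so it voices to [v]. /hagiembifugapf/ → hagiembivugapf.
Rule 5 (final cluster simplification): /f/ is the second consonant of a word-final cluster /pf/, so it deletes. /hagiembivugapf/ → hagiembivugap.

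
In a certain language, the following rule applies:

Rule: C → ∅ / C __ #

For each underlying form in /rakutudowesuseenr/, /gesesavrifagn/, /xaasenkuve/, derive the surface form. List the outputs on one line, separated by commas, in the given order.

rakutudowesuseen, gesesavrifag, xaasenkuve

/rakutudowesuseenr/: /r/ is the second consonant of a word-final cluster /nr/, so it deletes. → [rakutudowesuseen].
/gesesavrifagn/: /n/ is the second consonant of a word-final cluster /gn/, so it deletes. → [gesesavrifag].
/xaasenkuve/: the rule's environment is not met; surfaces unchanged as [xaasenkuve].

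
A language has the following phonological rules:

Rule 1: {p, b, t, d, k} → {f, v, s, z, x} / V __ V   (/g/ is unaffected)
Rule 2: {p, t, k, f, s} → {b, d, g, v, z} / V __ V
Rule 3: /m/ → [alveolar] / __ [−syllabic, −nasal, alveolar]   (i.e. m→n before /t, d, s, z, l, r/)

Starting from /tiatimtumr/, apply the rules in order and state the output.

tiazintunr

Rule 1 (intervocalic spirantization): /t/ is a stop between vowels /a/ and /i/, so it spirantizes to the fricative [s]. /tiatimtumr/ → tiasimtumr.
Rule 2 (intervocalic voicing): /s/ is a voiceless obstruent between vowels /a/ and /i/, so it voices to [z]. /tiasimtumr/ → tiazimtumr.
Rule 3 (nasal place assimilation): /m/ precedes the alveolar consonant /t/, so it assimilates in place to [n]. /m/ precedes the alveolar consonant /r/, so it assimilates in place to [n]. /tiazimtumr/ → tiazintunr.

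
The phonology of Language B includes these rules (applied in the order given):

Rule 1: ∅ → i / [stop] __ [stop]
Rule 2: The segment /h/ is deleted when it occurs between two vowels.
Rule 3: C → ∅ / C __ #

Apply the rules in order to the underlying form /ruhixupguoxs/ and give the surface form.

Rule 1 (stop-cluster i-epenthesis): /p/ and /g/ form a stop–stop cluster, so [i] is inserted between them. /ruhixupguoxs/ → ruhixupiguoxs.
Rule 2 (intervocalic h-deletion): /h/ occurs between vowels /u/ and /i/, so it deletes. /ruhixupiguoxs/ → ruixupiguoxs.
Rule 3 (final cluster simplification): /s/ is the second consonant of a word-final cluster /xs/, so it deletes. /ruixupiguoxs/ → ruixupiguox.

ruixupiguox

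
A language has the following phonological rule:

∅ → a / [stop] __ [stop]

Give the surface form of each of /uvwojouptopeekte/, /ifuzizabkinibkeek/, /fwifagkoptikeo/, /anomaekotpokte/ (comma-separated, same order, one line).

/uvwojouptopeekte/: /p/ and /t/ form a stop–stop cluster, so [a] is inserted between them. /k/ and /t/ form a stop–stop cluster, so [a] is inserted between them. → [uvwojoupatopeekate].
/ifuzizabkinibkeek/: /b/ and /k/ form a stop–stop cluster, so [a] is inserted between them. /b/ and /k/ form a stop–stop cluster, so [a] is inserted between them. → [ifuzizabakinibakeek].
/fwifagkoptikeo/: /g/ and /k/ form a stop–stop cluster, so [a] is inserted between them. /p/ and /t/ form a stop–stop cluster, so [a] is inserted between them. → [fwifagakopatikeo].
/anomaekotpokte/: /t/ and /p/ form a stop–stop cluster, so [a] is inserted between them. /k/ and /t/ form a stop–stop cluster, so [a] is inserted between them. → [anomaekotapokate].

uvwojoupatopeekate, ifuzizabakinibakeek, fwifagakopatikeo, anomaekotapokate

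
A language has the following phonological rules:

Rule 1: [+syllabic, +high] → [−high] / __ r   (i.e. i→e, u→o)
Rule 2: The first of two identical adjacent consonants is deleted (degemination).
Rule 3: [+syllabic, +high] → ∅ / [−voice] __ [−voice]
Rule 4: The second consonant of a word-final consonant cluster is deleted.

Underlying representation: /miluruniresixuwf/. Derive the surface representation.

Rule 1 (pre-rhotic lowering): /u/ is a high vowel immediately before /r/, so it lowers to [o]. /i/ is a high vowel immediately before /r/, so it lowers to [e]. /miluruniresixuwf/ → miloruneresixuwf.
Rule 2 (degemination): no segment meets the environment; /miloruneresixuwf/ is unchanged.
Rule 3 (high vowel syncope): /i/ is a high vowel flanked by voiceless consonants /s/ and /x/, so it deletes. /miloruneresixuwf/ → miloruneresxuwf.
Rule 4 (final cluster simplification): /f/ is the second consonant of a word-final cluster /wf/, so it deletes. /miloruneresxuwf/ → miloruneresxuw.

miloruneresxuw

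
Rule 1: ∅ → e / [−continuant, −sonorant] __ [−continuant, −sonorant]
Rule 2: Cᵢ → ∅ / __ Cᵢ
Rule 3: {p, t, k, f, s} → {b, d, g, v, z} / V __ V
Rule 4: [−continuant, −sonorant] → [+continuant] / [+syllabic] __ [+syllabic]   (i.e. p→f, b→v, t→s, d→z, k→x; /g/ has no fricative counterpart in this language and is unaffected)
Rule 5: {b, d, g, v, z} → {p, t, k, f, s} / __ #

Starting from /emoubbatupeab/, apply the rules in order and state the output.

Rule 1 (stop-cluster e-epenthesis): /b/ and /b/ form a stop–stop cluster, so [e] is inserted between them. /emoubbatupeab/ → emoubebatupeab.
Rule 2 (degemination): no segment meets the environment; /emoubebatupeab/ is unchanged.
Rule 3 (intervocalic voicing): /t/ is a voiceless obstruent between vowels /a/ and /u/, so it voices to [d]. /p/ is a voiceless obstruent between vowels /u/ and /e/, so it voices to [b]. /emoubebatupeab/ → emoubebadubeab.
Rule 4 (intervocalic spirantization): /b/ is a stop between vowels /u/ and /e/, so it spirantizes to the fricative [v]. /b/ is a stop between vowels /e/ and /a/, so it spirantizes to the fricative [v]. /d/ is a stop between vowels /a/ and /u/, so it spirantizes to the fricative [z]. /b/ is a stop between vowels /u/ and /e/, so it spirantizes to the fricative [v]. /emoubebadubeab/ → emouvevazuveab.
Rule 5 (final devoicing): /b/ is a voiced obstruent in word-final position, so it devoices to [p]. /emouvevazuveab/ → emouvevazuveap.

emouvevazuveap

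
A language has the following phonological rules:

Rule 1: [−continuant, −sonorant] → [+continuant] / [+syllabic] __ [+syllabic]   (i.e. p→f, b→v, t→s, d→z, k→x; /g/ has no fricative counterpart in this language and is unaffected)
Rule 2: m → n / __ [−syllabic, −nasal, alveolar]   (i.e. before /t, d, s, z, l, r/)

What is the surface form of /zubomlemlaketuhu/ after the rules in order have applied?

Rule 1 (intervocalic spirantization): /b/ is a stop between vowels /u/ and /o/, so it spirantizes to the fricative [v]. /k/ is a stop between vowels /a/ and /e/, so it spirantizes to the fricative [x]. /t/ is a stop between vowels /e/ and /u/, so it spirantizes to the fricative [s]. /zubomlemlaketuhu/ → zuvomlemlaxesuhu.
Rule 2 (nasal place assimilation): /m/ precedes the alveolar consonant /l/, so it assimilates in place to [n]. /m/ precedes the alveolar consonant /l/, so it assimilates in place to [n]. /zuvomlemlaxesuhu/ → zuvonlenlaxesuhu.

zuvonlenlaxesuhu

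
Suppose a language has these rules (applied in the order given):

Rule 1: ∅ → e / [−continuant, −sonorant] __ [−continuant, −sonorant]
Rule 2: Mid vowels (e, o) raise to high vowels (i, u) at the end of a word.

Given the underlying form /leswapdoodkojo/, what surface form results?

Rule 1 (stop-cluster e-epenthesis): /p/ and /d/ form a stop–stop cluster, so [e] is inserted between them. /d/ and /k/ form a stop–stop cluster, so [e] is inserted between them. /leswapdoodkojo/ → leswapedoodekojo.
Rule 2 (final vowel raising): /o/ is a mid vowel in word-final position, so it raises to [u]. /leswapedoodekojo/ → leswapedoodekoju.

leswapedoodekoju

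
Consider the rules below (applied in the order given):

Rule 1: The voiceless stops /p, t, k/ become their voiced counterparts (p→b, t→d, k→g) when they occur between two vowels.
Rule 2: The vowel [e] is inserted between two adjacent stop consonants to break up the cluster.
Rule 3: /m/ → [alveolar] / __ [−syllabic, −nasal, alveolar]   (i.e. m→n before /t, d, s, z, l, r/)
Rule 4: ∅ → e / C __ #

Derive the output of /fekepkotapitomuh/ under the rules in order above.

Rule 1 (intervocalic voicing): /k/ is a voiceless stop between vowels /e/ and /e/, so it voices to [g]. /t/ is a voiceless stop between vowels /o/ and /a/, so it voices to [d]. /p/ is a voiceless stop between vowels /a/ and /i/, so it voices to [b]. /t/ is a voiceless stop between vowels /i/ and /o/, so it voices to [d]. /fekepkotapitomuh/ → fegepkodabidomuh.
Rule 2 (stop-cluster e-epenthesis): /p/ and /k/ form a stop–stop cluster, so [e] is inserted between them. /fegepkodabidomuh/ → fegepekodabidomuh.
Rule 3 (nasal place assimilation): no segment meets the environment; /fegepekodabidomuh/ is unchanged.
Rule 4 (final e-epenthesis): the form ends in the consonant /h/, so [e] is inserted word-finally. /fegepekodabidomuh/ → fegepekodabidomuhe.

fegepekodabidomuhe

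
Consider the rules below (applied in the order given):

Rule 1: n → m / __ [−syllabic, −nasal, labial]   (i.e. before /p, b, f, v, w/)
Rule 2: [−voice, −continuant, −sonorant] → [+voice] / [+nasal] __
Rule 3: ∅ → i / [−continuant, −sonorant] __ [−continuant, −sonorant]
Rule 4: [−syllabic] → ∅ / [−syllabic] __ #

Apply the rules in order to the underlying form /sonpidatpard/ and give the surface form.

sombidatipar

Rule 1 (nasal place assimilation): /n/ precedes the labial consonant /p/, so it assimilates in place to [m]. /sonpidatpard/ → sompidatpard.
Rule 2 (post-nasal voicing): /p/ is a voiceless stop immediately after the nasal /m/, so it voices to [b]. /sompidatpard/ → sombidatpard.
Rule 3 (stop-cluster i-epenthesis): /t/ and /p/ form a stop–stop cluster, so [i] is inserted between them. /sombidatpard/ → sombidatipard.
Rule 4 (final cluster simplification): /d/ is the second consonant of a word-final cluster /rd/, so it deletes. /sombidatipard/ → sombidatipar.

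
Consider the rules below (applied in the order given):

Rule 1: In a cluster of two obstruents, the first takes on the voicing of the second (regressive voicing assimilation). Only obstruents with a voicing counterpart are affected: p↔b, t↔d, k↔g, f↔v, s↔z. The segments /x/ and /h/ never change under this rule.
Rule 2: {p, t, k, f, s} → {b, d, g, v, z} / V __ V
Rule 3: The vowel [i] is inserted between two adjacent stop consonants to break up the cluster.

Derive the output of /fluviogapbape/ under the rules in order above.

Rule 1 (regressive voicing assimilation): /p/ precedes the voiced obstruent /b/, so it voices to [b] by assimilation. /fluviogapbape/ → fluviogabbape.
Rule 2 (intervocalic voicing): /p/ is a voiceless obstruent between vowels /a/ and /e/, so it voices to [b]. /fluviogabbape/ → fluviogabbabe.
Rule 3 (stop-cluster i-epenthesis): /b/ and /b/ form a stop–stop cluster, so [i] is inserted between them. /fluviogabbabe/ → fluviogabibabe.

fluviogabibabe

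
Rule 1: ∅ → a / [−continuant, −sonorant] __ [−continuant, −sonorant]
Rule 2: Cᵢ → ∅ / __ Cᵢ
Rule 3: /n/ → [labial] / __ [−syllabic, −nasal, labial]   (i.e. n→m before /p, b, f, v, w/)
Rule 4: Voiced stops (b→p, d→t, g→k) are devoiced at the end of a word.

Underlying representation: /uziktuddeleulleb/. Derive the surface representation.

uzikatudadeleulep

Rule 1 (stop-cluster a-epenthesis): /k/ and /t/ form a stop–stop cluster, so [a] is inserted between them. /d/ and /d/ form a stop–stop cluster, so [a] is inserted between them. /uziktuddeleulleb/ → uzikatudadeleulleb.
Rule 2 (degemination): /ll/ is a geminate; the first /l/ deletes. /uzikatudadeleulleb/ → uzikatudadeleuleb.
Rule 3 (nasal place assimilation): no segment meets the environment; /uzikatudadeleuleb/ is unchanged.
Rule 4 (final devoicing): /b/ is a voiced stop in word-final position, so it devoices to [p]. /uzikatudadeleuleb/ → uzikatudadeleulep.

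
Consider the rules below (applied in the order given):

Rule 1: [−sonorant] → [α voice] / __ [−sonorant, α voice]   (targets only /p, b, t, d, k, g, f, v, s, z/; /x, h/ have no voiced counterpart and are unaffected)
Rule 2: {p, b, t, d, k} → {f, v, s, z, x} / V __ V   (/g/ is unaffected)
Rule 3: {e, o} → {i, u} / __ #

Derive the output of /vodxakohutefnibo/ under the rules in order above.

Rule 1 (regressive voicing assimilation): /d/ precedes the voiceless obstruent /x/, so it devoices to [t] by assimilation. /vodxakohutefnibo/ → votxakohutefnibo.
Rule 2 (intervocalic spirantization): /k/ is a stop between vowels /a/ and /o/, so it spirantizes to the fricative [x]. /t/ is a stop between vowels /u/ and /e/, so it spirantizes to the fricative [s]. /b/ is a stop between vowels /i/ and /o/, so it spirantizes to the fricative [v]. /votxakohutefnibo/ → votxaxohusefnivo.
Rule 3 (final vowel raising): /o/ is a mid vowel in word-final position, so it raises to [u]. /votxaxohusefnivo/ → votxaxohusefnivu.

votxaxohusefnivu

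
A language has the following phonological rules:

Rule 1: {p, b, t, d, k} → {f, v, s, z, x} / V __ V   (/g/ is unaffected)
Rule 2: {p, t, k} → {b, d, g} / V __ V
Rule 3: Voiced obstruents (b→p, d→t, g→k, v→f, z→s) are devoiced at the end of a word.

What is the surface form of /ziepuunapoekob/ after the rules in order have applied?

ziefuunafoexop

Rule 1 (intervocalic spirantization): /p/ is a stop between vowels /e/ and /u/, so it spirantizes to the fricative [f]. /p/ is a stop between vowels /a/ and /o/, so it spirantizes to the fricative [f]. /k/ is a stop between vowels /e/ and /o/, so it spirantizes to the fricative [x]. /ziepuunapoekob/ → ziefuunafoexob.
Rule 2 (intervocalic voicing): no segment meets the environment; /ziefuunafoexob/ is unchanged.
Rule 3 (final devoicing): /b/ is a voiced obstruent in word-final position, so it devoices to [p]. /ziefuunafoexob/ → ziefuunafoexop.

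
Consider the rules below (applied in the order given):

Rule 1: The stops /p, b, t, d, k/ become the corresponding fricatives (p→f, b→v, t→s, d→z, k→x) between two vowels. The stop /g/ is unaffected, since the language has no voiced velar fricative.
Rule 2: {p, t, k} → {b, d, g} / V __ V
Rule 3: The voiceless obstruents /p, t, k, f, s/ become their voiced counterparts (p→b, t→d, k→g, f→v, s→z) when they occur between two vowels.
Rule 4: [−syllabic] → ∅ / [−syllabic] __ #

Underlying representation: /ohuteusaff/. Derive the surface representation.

ohuzeuzaf

Rule 1 (intervocalic spirantization): /t/ is a stop between vowels /u/ and /e/, so it spirantizes to the fricative [s]. /ohuteusaff/ → ohuseusaff.
Rule 2 (intervocalic voicing): no segment meets the environment; /ohuseusaff/ is unchanged.
Rule 3 (intervocalic voicing): /s/ is a voiceless obstruent between vowels /u/ and /e/, so it voices to [z]. /s/ is a voiceless obstruent between vowels /u/ and /a/, so it voices to [z]. /ohuseusaff/ → ohuzeuzaff.
Rule 4 (final cluster simplification): /f/ is the second consonant of a word-final cluster /ff/, so it deletes. /ohuzeuzaff/ → ohuzeuzaf.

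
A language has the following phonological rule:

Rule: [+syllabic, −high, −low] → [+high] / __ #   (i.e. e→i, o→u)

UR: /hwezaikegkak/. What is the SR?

hwezaikegkak

No segment of /hwezaikegkak/ meets the structural description of the rule, so the form surfaces unchanged.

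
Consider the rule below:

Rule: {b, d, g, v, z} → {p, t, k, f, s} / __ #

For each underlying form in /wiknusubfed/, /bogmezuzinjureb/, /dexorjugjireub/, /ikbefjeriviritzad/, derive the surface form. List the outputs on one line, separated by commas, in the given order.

wiknusubfet, bogmezuzinjurep, dexorjugjireup, ikbefjeriviritzat

/wiknusubfed/: /d/ is a voiced obstruent in word-final position, so it devoices to [t]. → [wiknusubfet].
/bogmezuzinjureb/: /b/ is a voiced obstruent in word-final position, so it devoices to [p]. → [bogmezuzinjurep].
/dexorjugjireub/: /b/ is a voiced obstruent in word-final position, so it devoices to [p]. → [dexorjugjireup].
/ikbefjeriviritzad/: /d/ is a voiced obstruent in word-final position, so it devoices to [t]. → [ikbefjeriviritzat].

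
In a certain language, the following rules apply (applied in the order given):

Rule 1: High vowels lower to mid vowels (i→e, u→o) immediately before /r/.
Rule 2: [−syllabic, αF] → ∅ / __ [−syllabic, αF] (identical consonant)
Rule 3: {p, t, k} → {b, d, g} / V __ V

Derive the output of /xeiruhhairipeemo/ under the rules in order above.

Rule 1 (pre-rhotic lowering): /i/ is a high vowel immediately before /r/, so it lowers to [e]. /i/ is a high vowel immediately before /r/, so it lowers to [e]. /xeiruhhairipeemo/ → xeeruhhaeripeemo.
Rule 2 (degemination): /hh/ is a geminate; the first /h/ deletes. /xeeruhhaeripeemo/ → xeeruhaeripeemo.
Rule 3 (intervocalic voicing): /p/ is a voiceless stop between vowels /i/ and /e/, so it voices to [b]. /xeeruhaeripeemo/ → xeeruhaeribeemo.

xeeruhaeribeemo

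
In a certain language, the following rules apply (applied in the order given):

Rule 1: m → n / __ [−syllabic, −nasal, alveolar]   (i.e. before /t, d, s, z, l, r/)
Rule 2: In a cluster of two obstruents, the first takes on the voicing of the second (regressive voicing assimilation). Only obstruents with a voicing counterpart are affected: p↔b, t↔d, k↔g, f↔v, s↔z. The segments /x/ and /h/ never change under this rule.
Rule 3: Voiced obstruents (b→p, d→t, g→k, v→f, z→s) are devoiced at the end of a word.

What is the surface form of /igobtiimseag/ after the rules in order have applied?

Rule 1 (nasal place assimilation): /m/ precedes the alveolar consonant /s/, so it assimilates in place to [n]. /igobtiimseag/ → igobtiinseag.
Rule 2 (regressive voicing assimilation): /b/ precedes the voiceless obstruent /t/, so it devoices to [p] by assimilation. /igobtiinseag/ → igoptiinseag.
Rule 3 (final devoicing): /g/ is a voiced obstruent in word-final position, so it devoices to [k]. /igoptiinseag/ → igoptiinseak.

igoptiinseak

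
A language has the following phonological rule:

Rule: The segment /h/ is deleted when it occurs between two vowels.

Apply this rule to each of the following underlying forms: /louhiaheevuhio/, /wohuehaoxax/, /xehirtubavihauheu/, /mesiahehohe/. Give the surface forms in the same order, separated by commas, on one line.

louiaeevuio, woueaoxax, xeirtubaviaueu, mesiaeoe

/louhiaheevuhio/: /h/ occurs between vowels /u/ and /i/, so it deletes. /h/ occurs between vowels /a/ and /e/, so it deletes. /h/ occurs between vowels /u/ and /i/, so it deletes. → [louiaeevuio].
/wohuehaoxax/: /h/ occurs between vowels /o/ and /u/, so it deletes. /h/ occurs between vowels /e/ and /a/, so it deletes. → [woueaoxax].
/xehirtubavihauheu/: /h/ occurs between vowels /e/ and /i/, so it deletes. /h/ occurs between vowels /i/ and /a/, so it deletes. /h/ occurs between vowels /u/ and /e/, so it deletes. → [xeirtubaviaueu].
/mesiahehohe/: /h/ occurs between vowels /a/ and /e/, so it deletes. /h/ occurs between vowels /e/ and /o/, so it deletes. /h/ occurs between vowels /o/ and /e/, so it deletes. → [mesiaeoe].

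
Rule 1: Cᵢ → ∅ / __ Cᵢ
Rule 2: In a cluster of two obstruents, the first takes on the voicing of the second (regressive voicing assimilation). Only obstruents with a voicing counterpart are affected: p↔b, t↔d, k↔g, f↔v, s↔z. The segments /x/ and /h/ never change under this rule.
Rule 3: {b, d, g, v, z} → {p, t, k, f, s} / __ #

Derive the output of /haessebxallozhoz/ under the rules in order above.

haesepxaloshos

Rule 1 (degemination): /ss/ is a geminate; the first /s/ deletes. /ll/ is a geminate; the first /l/ deletes. /haessebxallozhoz/ → haesebxalozhoz.
Rule 2 (regressive voicing assimilation): /b/ precedes the voiceless obstruent /x/, so it devoices to [p] by assimilation. /z/ precedes the voiceless obstruent /h/, so it devoices to [s] by assimilation. /haesebxalozhoz/ → haesepxaloshoz.
Rule 3 (final devoicing): /z/ is a voiced obstruent in word-final position, so it devoices to [s]. /haesepxaloshoz/ → haesepxaloshos.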